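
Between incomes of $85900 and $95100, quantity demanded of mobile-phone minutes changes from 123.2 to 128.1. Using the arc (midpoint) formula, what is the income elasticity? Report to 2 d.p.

0.38

ΔQ = 128.1 − 123.2 = 4.9; midpoint Q̄ = (123.2 + 128.1)/2 = 125.65.
ΔI = 95100 − 85900 = 9200; midpoint Ī = (85900 + 95100)/2 = 90500.
η = (ΔQ/Q̄) ÷ (ΔI/Ī) = (4.9/125.65) ÷ (9200/90500) = 0.38.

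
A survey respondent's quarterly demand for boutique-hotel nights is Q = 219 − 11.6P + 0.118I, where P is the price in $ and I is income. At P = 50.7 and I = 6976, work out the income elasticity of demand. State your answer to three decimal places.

At P = 50.7, I = 6976: Q = 454.048.
Holding P constant, ∂Q/∂I = 0.118.
η_I = (∂Q/∂I)·(I/Q) = 0.118 × (6976/454.048) = 1.813.

1.813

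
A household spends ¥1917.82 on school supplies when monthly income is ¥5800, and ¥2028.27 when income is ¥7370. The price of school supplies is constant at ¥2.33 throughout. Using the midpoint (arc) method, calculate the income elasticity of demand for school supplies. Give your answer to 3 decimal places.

With a constant price, Q₁ = 1917.82/2.33 = 823.099 and Q₂ = 2028.27/2.33 = 870.502 (equivalently, work directly with expenditure since P cancels).
Midpoint %ΔQ = (2028.27 − 1917.82)/1973.05 = 0.05598; midpoint %ΔI = (7370 − 5800)/6585 = 0.23842.
η = 0.05598 / 0.23842 = 0.235.

0.235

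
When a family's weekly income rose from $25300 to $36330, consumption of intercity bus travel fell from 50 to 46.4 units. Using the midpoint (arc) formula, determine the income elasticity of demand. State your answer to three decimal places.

ΔQ = 46.4 − 50 = -3.6; midpoint Q̄ = (50 + 46.4)/2 = 48.2.
ΔI = 36330 − 25300 = 11030; midpoint Ī = (25300 + 36330)/2 = 30815.
η = (ΔQ/Q̄) ÷ (ΔI/Ī) = (-3.6/48.2) ÷ (11030/30815) = -0.209.

-0.209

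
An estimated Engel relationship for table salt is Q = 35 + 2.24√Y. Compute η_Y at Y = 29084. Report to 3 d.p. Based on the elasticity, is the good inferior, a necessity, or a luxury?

0.458 (necessity)

At Y = 29084: Q = 417.010.
dQ/dY = 2.24/(2√Y) = 0.00656736 at this income.
η = (dQ/dY)·(Y/Q) = 0.00656736 × (29084/417.010) = 0.458.
Since 0 < η < 1, the good is a necessity.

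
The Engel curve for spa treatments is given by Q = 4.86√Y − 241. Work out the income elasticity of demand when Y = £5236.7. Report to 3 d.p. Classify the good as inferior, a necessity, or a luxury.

At Y = 5236.7: Q = 110.694.
dQ/dY = 4.86/(2√Y) = 0.0335797 at this income.
η = (dQ/dY)·(Y/Q) = 0.0335797 × (5236.7/110.694) = 1.589.
Since η > 1, the good is a luxury.

1.589 (luxury)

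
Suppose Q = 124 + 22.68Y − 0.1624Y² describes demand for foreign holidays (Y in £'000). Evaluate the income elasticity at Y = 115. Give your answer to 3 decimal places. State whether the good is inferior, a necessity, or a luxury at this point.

At Y = 115: Q = 584.4600.
dQ/dY = 22.68 − 0.3248Y = -14.67200.
η = (dQ/dY)·(Y/Q) = -14.67200 × (115/584.4600) = -2.887.
η < 0 ⇒ inferior good.

-2.887 (inferior good)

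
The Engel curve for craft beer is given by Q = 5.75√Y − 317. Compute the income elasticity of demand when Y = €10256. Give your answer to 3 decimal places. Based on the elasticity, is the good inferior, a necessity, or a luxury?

At Y = 10256: Q = 265.313.
dQ/dY = 5.75/(2√Y) = 0.0283889 at this income.
η = (dQ/dY)·(Y/Q) = 0.0283889 × (10256/265.313) = 1.097.
Since η > 1, the good is a luxury.

1.097 (luxury)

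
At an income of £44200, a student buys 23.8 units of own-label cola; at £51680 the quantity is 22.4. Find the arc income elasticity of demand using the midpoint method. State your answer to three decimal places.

-0.388

ΔQ = 22.4 − 23.8 = -1.4; midpoint Q̄ = (23.8 + 22.4)/2 = 23.1.
ΔI = 51680 − 44200 = 7480; midpoint Ī = (44200 + 51680)/2 = 47940.
η = (ΔQ/Q̄) ÷ (ΔI/Ī) = (-1.4/23.1) ÷ (7480/47940) = -0.388.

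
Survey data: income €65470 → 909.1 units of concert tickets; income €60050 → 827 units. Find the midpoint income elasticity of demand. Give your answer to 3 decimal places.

ΔQ = 827 − 909.1 = -82.1; midpoint Q̄ = (909.1 + 827)/2 = 868.05.
ΔI = 60050 − 65470 = -5420; midpoint Ī = (65470 + 60050)/2 = 62760.
η = (ΔQ/Q̄) ÷ (ΔI/Ī) = (-82.1/868.05) ÷ (-5420/62760) = 1.095.

1.095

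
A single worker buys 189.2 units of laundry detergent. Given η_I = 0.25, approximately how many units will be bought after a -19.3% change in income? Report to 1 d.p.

%ΔQ ≈ η × %ΔI = 0.25 × (-19.3%) = -4.825%.
New Q ≈ 189.2 × (1 − 0.04825) = 180.1.

180.1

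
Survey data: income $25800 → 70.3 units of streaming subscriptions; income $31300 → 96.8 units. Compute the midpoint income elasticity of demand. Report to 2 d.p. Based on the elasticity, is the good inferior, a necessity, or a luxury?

1.65 (luxury)

ΔQ = 96.8 − 70.3 = 26.5; midpoint Q̄ = (70.3 + 96.8)/2 = 83.55.
ΔI = 31300 − 25800 = 5500; midpoint Ī = (25800 + 31300)/2 = 28550.
η = (ΔQ/Q̄) ÷ (ΔI/Ī) = (26.5/83.55) ÷ (5500/28550) = 1.65.
η > 1 ⇒ luxury.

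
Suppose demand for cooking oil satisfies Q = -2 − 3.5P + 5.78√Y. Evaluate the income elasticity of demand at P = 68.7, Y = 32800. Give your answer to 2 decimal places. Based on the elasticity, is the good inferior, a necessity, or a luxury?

At P = 68.7, Y = 32800: Q = 804.353.
Holding P constant, ∂Q/∂Y = 5.78/(2√Y) = 0.0159574.
η_Y = (∂Q/∂Y)·(Y/Q) = 0.0159574 × (32800/804.353) = 0.65.
Since 0 < η < 1, this is a necessity.

0.65 (necessity)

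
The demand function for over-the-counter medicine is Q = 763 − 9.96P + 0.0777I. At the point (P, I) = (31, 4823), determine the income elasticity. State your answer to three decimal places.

At P = 31, I = 4823: Q = 828.987.
Holding P constant, ∂Q/∂I = 0.0777.
η_I = (∂Q/∂I)·(I/Q) = 0.0777 × (4823/828.987) = 0.452.

0.452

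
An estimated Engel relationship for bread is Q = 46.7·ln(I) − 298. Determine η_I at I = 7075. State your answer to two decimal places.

0.40

At I = 7075: Q = 115.964.
dQ/dI = 46.7/I = 0.00660071 at this income.
η = (dQ/dI)·(I/Q) = 0.00660071 × (7075/115.964) = 0.40.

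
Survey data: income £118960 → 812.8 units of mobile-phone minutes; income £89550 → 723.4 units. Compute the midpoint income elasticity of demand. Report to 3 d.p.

0.413

ΔQ = 723.4 − 812.8 = -89.4; midpoint Q̄ = (812.8 + 723.4)/2 = 768.1.
ΔI = 89550 − 118960 = -29410; midpoint Ī = (118960 + 89550)/2 = 104255.
η = (ΔQ/Q̄) ÷ (ΔI/Ī) = (-89.4/768.1) ÷ (-29410/104255) = 0.413.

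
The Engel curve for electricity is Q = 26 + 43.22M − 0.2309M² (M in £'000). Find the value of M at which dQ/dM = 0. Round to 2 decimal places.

93.59

dQ/dM = 43.22 − 0.4618M.
The good is inferior where dQ/dM < 0. Setting dQ/dM = 0 gives M = 43.22 / 0.4618 = 93.59.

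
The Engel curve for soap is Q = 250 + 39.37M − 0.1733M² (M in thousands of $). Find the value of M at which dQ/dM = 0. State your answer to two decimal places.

dQ/dM = 39.37 − 0.3466M.
The good is inferior where dQ/dM < 0. Setting dQ/dM = 0 gives M = 39.37 / 0.3466 = 113.59.

113.59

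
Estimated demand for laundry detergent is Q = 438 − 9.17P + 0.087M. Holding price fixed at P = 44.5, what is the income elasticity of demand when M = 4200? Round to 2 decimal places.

At P = 44.5, M = 4200: Q = 395.335.
Holding P constant, ∂Q/∂M = 0.087.
η_M = (∂Q/∂M)·(M/Q) = 0.087 × (4200/395.335) = 0.92.

0.92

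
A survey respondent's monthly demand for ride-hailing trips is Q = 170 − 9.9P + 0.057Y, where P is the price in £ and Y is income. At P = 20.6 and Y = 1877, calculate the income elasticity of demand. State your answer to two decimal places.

1.46

At P = 20.6, Y = 1877: Q = 73.049.
Holding P constant, ∂Q/∂Y = 0.057.
η_Y = (∂Q/∂Y)·(Y/Q) = 0.057 × (1877/73.049) = 1.46.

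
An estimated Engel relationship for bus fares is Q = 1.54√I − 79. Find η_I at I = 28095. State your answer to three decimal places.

0.721

At I = 28095: Q = 179.128.
dQ/dI = 1.54/(2√I) = 0.00459384 at this income.
η = (dQ/dI)·(I/Q) = 0.00459384 × (28095/179.128) = 0.721.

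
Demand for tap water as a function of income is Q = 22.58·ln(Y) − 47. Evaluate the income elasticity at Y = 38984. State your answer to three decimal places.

0.118

At Y = 38984: Q = 191.691.
dQ/dY = 22.58/Y = 0.000579212 at this income.
η = (dQ/dY)·(Y/Q) = 0.000579212 × (38984/191.691) = 0.118.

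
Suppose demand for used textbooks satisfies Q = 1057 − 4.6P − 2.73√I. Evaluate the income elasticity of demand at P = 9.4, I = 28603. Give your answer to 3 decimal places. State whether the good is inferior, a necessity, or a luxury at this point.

At P = 9.4, I = 28603: Q = 552.051.
Holding P constant, ∂Q/∂I = -2.73/(2√I) = -0.00807099.
η_I = (∂Q/∂I)·(I/Q) = -0.00807099 × (28603/552.051) = -0.418.
Since η < 0, this is an inferior good.

-0.418 (inferior good)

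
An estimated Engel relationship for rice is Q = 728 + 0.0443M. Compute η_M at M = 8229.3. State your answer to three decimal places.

At M = 8229.3: Q = 1092.558.
dQ/dM = 0.0443.
η = (dQ/dM)·(M/Q) = 0.0443 × (8229.3/1092.558) = 0.334.

0.334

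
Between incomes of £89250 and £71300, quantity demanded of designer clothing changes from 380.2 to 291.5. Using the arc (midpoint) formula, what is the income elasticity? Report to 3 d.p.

ΔQ = 291.5 − 380.2 = -88.7; midpoint Q̄ = (380.2 + 291.5)/2 = 335.85.
ΔI = 71300 − 89250 = -17950; midpoint Ī = (89250 + 71300)/2 = 80275.
η = (ΔQ/Q̄) ÷ (ΔI/Ī) = (-88.7/335.85) ÷ (-17950/80275) = 1.181.

1.181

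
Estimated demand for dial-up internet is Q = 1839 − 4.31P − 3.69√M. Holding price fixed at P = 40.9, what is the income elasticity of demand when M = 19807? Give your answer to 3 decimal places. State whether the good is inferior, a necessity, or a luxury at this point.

-0.227 (inferior good)

At P = 40.9, M = 19807: Q = 1143.400.
Holding P constant, ∂Q/∂M = -3.69/(2√M) = -0.0131095.
η_M = (∂Q/∂M)·(M/Q) = -0.0131095 × (19807/1143.400) = -0.227.
Since η < 0, this is an inferior good.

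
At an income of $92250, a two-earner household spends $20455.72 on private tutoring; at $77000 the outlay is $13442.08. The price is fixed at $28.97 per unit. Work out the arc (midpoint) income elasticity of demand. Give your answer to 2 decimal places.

2.30

With a constant price, Q₁ = 20455.72/28.97 = 706.100 and Q₂ = 13442.08/28.97 = 464.000 (equivalently, work directly with expenditure since P cancels).
Midpoint %ΔQ = (13442.08 − 20455.72)/16948.90 = -0.41381; midpoint %ΔI = (77000 − 92250)/84625 = -0.18021.
η = -0.41381 / -0.18021 = 2.30.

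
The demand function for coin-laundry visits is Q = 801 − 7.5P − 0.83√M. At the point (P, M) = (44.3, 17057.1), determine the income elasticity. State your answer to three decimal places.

-0.150

At P = 44.3, M = 17057.1: Q = 360.350.
Holding P constant, ∂Q/∂M = -0.83/(2√M) = -0.00317757.
η_M = (∂Q/∂M)·(M/Q) = -0.00317757 × (17057.1/360.350) = -0.150.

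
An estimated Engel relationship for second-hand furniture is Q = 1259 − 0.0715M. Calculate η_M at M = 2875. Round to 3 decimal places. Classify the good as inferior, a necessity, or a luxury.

-0.195 (inferior good)

At M = 2875: Q = 1053.438.
dQ/dM = −0.0715.
η = (dQ/dM)·(M/Q) = -0.0715 × (2875/1053.438) = -0.195.
Since η < 0, the good is an inferior good.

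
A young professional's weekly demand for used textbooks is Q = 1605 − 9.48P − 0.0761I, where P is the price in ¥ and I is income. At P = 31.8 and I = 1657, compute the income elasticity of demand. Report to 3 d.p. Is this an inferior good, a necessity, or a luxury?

-0.107 (inferior good)

At P = 31.8, I = 1657: Q = 1177.438.
Holding P constant, ∂Q/∂I = −0.0761.
η_I = (∂Q/∂I)·(I/Q) = -0.0761 × (1657/1177.438) = -0.107.
Since η < 0, this is an inferior good.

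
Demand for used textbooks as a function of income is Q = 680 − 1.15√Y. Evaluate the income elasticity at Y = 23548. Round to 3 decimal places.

-0.175

At Y = 23548: Q = 503.528.
dQ/dY = -1.15/(2√Y) = -0.00374706 at this income.
η = (dQ/dY)·(Y/Q) = -0.00374706 × (23548/503.528) = -0.175.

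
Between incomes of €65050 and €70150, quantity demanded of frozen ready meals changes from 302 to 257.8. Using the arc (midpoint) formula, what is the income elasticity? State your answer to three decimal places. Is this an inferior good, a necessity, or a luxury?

ΔQ = 257.8 − 302 = -44.2; midpoint Q̄ = (302 + 257.8)/2 = 279.9.
ΔI = 70150 − 65050 = 5100; midpoint Ī = (65050 + 70150)/2 = 67600.
η = (ΔQ/Q̄) ÷ (ΔI/Ī) = (-44.2/279.9) ÷ (5100/67600) = -2.093.
η < 0 ⇒ inferior good.

-2.093 (inferior good)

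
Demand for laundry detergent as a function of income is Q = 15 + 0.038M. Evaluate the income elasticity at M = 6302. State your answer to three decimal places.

At M = 6302: Q = 254.476.
dQ/dM = 0.038.
η = (dQ/dM)·(M/Q) = 0.038 × (6302/254.476) = 0.941.

0.941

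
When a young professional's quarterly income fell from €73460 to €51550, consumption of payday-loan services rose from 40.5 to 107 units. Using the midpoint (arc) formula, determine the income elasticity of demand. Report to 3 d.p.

ΔQ = 107 − 40.5 = 66.5; midpoint Q̄ = (40.5 + 107)/2 = 73.75.
ΔI = 51550 − 73460 = -21910; midpoint Ī = (73460 + 51550)/2 = 62505.
η = (ΔQ/Q̄) ÷ (ΔI/Ī) = (66.5/73.75) ÷ (-21910/62505) = -2.572.

-2.572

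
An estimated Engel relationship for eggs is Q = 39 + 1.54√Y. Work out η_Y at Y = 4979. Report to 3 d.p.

At Y = 4979: Q = 147.666.
dQ/dY = 1.54/(2√Y) = 0.0109124 at this income.
η = (dQ/dY)·(Y/Q) = 0.0109124 × (4979/147.666) = 0.368.

0.368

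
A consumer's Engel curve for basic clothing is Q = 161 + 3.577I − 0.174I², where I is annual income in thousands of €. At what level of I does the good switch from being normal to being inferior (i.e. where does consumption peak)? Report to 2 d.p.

dQ/dI = 3.577 − 0.348I.
The good is inferior where dQ/dI < 0. Setting dQ/dI = 0 gives I = 3.577 / 0.348 = 10.28.

10.28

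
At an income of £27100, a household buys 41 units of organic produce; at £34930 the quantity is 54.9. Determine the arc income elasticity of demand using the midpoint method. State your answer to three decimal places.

ΔQ = 54.9 − 41 = 13.9; midpoint Q̄ = (41 + 54.9)/2 = 47.95.
ΔI = 34930 − 27100 = 7830; midpoint Ī = (27100 + 34930)/2 = 31015.
η = (ΔQ/Q̄) ÷ (ΔI/Ī) = (13.9/47.95) ÷ (7830/31015) = 1.148.

1.148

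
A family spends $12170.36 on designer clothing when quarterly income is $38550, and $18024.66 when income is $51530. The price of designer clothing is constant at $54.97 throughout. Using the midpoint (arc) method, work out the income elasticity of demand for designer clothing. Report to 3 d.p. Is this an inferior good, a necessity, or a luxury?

1.346 (luxury)

With a constant price, Q₁ = 12170.36/54.97 = 221.400 and Q₂ = 18024.66/54.97 = 327.900 (equivalently, work directly with expenditure since P cancels).
Midpoint %ΔQ = (18024.66 − 12170.36)/15097.51 = 0.38777; midpoint %ΔI = (51530 − 38550)/45040 = 0.28819.
η = 0.38777 / 0.28819 = 1.346.
η > 1 ⇒ luxury.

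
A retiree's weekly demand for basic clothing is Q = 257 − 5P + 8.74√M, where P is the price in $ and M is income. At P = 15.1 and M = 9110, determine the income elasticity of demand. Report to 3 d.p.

0.411

At P = 15.1, M = 9110: Q = 1015.701.
Holding P constant, ∂Q/∂M = 8.74/(2√M) = 0.0457849.
η_M = (∂Q/∂M)·(M/Q) = 0.0457849 × (9110/1015.701) = 0.411.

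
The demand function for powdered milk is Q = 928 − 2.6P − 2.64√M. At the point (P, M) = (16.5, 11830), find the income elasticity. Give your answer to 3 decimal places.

At P = 16.5, M = 11830: Q = 597.958.
Holding P constant, ∂Q/∂M = -2.64/(2√M) = -0.0121362.
η_M = (∂Q/∂M)·(M/Q) = -0.0121362 × (11830/597.958) = -0.240.

-0.240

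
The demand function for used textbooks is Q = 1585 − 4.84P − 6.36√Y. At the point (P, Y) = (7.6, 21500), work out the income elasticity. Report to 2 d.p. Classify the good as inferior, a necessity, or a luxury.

-0.76 (inferior good)

At P = 7.6, Y = 21500: Q = 615.657.
Holding P constant, ∂Q/∂Y = -6.36/(2√Y) = -0.0216874.
η_Y = (∂Q/∂Y)·(Y/Q) = -0.0216874 × (21500/615.657) = -0.76.
Since η < 0, this is an inferior good.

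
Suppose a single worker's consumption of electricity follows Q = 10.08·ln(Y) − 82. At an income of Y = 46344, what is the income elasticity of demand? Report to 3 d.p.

At Y = 46344: Q = 26.298.
dQ/dY = 10.08/Y = 0.000217504 at this income.
η = (dQ/dY)·(Y/Q) = 0.000217504 × (46344/26.298) = 0.383.

0.383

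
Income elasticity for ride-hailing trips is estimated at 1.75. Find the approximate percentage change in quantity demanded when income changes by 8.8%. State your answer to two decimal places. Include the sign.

%ΔQ ≈ η × %ΔI = 1.75 × 8.8% = 15.40%.

15.40%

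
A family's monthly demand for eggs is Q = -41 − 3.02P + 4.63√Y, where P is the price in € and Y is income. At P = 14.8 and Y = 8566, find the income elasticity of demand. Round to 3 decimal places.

0.625

At P = 14.8, Y = 8566: Q = 342.823.
Holding P constant, ∂Q/∂Y = 4.63/(2√Y) = 0.0250128.
η_Y = (∂Q/∂Y)·(Y/Q) = 0.0250128 × (8566/342.823) = 0.625.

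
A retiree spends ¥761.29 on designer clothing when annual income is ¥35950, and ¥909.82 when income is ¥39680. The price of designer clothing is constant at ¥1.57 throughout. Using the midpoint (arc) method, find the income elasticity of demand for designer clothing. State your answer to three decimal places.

With a constant price, Q₁ = 761.29/1.57 = 484.898 and Q₂ = 909.82/1.57 = 579.503 (equivalently, work directly with expenditure since P cancels).
Midpoint %ΔQ = (909.82 − 761.29)/835.56 = 0.17776; midpoint %ΔI = (39680 − 35950)/37815 = 0.09864.
η = 0.17776 / 0.09864 = 1.802.

1.802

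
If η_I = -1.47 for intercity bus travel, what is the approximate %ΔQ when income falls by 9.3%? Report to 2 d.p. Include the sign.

%ΔQ ≈ η × %ΔI = -1.47 × (-9.3%) = 13.67%.

13.67%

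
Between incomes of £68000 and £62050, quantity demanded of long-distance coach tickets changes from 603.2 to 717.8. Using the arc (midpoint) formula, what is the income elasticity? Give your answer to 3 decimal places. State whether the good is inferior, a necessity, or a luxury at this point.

ΔQ = 717.8 − 603.2 = 114.6; midpoint Q̄ = (603.2 + 717.8)/2 = 660.5.
ΔI = 62050 − 68000 = -5950; midpoint Ī = (68000 + 62050)/2 = 65025.
η = (ΔQ/Q̄) ÷ (ΔI/Ī) = (114.6/660.5) ÷ (-5950/65025) = -1.896.
η < 0 ⇒ inferior good.

-1.896 (inferior good)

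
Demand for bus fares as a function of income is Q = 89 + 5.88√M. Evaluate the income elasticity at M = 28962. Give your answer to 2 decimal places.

At M = 28962: Q = 1089.672.
dQ/dM = 5.88/(2√M) = 0.0172756 at this income.
η = (dQ/dM)·(M/Q) = 0.0172756 × (28962/1089.672) = 0.46.

0.46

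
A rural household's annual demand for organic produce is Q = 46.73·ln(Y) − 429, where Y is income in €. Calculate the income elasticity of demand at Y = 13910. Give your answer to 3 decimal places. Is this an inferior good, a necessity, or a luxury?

2.778 (luxury)

At Y = 13910: Q = 16.821.
dQ/dY = 46.73/Y = 0.00335945 at this income.
η = (dQ/dY)·(Y/Q) = 0.00335945 × (13910/16.821) = 2.778.
Since η > 1, the good is a luxury.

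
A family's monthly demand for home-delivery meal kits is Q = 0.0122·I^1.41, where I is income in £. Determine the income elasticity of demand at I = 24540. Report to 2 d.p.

For Q = A·I^β the income elasticity is constant and equal to β.
Here β = 1.41, so η = 1.41.

1.41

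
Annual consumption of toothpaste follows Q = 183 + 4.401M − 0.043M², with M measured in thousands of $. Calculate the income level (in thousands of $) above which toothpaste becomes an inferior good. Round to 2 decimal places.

51.17

dQ/dM = 4.401 − 0.086M.
The good is inferior where dQ/dM < 0. Setting dQ/dM = 0 gives M = 4.401 / 0.086 = 51.17.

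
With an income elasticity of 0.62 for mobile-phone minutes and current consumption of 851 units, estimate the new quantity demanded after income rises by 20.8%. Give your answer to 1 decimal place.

960.7

%ΔQ ≈ η × %ΔI = 0.62 × 20.8% = 12.896%.
New Q ≈ 851 × (1 + 0.12896) = 960.7.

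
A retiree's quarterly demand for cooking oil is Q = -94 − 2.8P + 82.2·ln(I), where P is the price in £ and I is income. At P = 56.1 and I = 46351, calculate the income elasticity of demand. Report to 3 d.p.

0.130

At P = 56.1, I = 46351: Q = 632.077.
Holding P constant, ∂Q/∂I = 82.2/I = 0.00177342.
η_I = (∂Q/∂I)·(I/Q) = 0.00177342 × (46351/632.077) = 0.130.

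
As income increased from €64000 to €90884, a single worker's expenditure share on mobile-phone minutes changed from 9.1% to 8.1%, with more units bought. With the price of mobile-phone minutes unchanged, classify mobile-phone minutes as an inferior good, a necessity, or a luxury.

necessity

Quantity rises but the budget share falls as income rises, so 0 < η < 1.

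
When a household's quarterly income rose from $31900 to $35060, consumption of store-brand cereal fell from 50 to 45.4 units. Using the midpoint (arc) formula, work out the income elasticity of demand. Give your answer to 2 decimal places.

-1.02

ΔQ = 45.4 − 50 = -4.6; midpoint Q̄ = (50 + 45.4)/2 = 47.7.
ΔI = 35060 − 31900 = 3160; midpoint Ī = (31900 + 35060)/2 = 33480.
η = (ΔQ/Q̄) ÷ (ΔI/Ī) = (-4.6/47.7) ÷ (3160/33480) = -1.02.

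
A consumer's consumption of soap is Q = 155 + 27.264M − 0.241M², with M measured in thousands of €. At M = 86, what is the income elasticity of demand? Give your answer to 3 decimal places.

At M = 86: Q = 717.2680.
dQ/dM = 27.264 − 0.482M = -14.18800.
η = (dQ/dM)·(M/Q) = -14.18800 × (86/717.2680) = -1.701.

-1.701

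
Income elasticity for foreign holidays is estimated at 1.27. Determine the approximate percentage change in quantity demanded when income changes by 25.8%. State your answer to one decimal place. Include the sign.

32.8%

%ΔQ ≈ η × %ΔI = 1.27 × 25.8% = 32.8%.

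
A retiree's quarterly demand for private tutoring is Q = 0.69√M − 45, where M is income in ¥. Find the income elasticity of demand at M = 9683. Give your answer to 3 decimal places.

1.483

At M = 9683: Q = 22.898.
dQ/dM = 0.69/(2√M) = 0.00350602 at this income.
η = (dQ/dM)·(M/Q) = 0.00350602 × (9683/22.898) = 1.483.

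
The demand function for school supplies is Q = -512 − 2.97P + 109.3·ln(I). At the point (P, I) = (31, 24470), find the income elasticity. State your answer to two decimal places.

At P = 31, I = 24470: Q = 500.429.
Holding P constant, ∂Q/∂I = 109.3/I = 0.00446669.
η_I = (∂Q/∂I)·(I/Q) = 0.00446669 × (24470/500.429) = 0.22.

0.22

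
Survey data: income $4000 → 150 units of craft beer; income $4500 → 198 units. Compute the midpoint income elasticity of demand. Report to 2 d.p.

ΔQ = 198 − 150 = 48; midpoint Q̄ = (150 + 198)/2 = 174.
ΔI = 4500 − 4000 = 500; midpoint Ī = (4000 + 4500)/2 = 4250.
η = (ΔQ/Q̄) ÷ (ΔI/Ī) = (48/174) ÷ (500/4250) = 2.34.

2.34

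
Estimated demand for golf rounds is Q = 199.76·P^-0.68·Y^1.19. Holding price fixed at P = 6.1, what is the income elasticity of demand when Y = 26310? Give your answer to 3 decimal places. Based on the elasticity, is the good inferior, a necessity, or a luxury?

1.190 (luxury)

For a multiplicative demand Q = A·P^α·Y^β, the income elasticity is β everywhere.
Here β = 1.19, so η = 1.190.
Since η > 1, this is a luxury.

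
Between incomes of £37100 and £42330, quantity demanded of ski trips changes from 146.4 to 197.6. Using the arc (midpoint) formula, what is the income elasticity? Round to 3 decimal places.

2.260

ΔQ = 197.6 − 146.4 = 51.2; midpoint Q̄ = (146.4 + 197.6)/2 = 172.
ΔI = 42330 − 37100 = 5230; midpoint Ī = (37100 + 42330)/2 = 39715.
η = (ΔQ/Q̄) ÷ (ΔI/Ī) = (51.2/172) ÷ (5230/39715) = 2.260.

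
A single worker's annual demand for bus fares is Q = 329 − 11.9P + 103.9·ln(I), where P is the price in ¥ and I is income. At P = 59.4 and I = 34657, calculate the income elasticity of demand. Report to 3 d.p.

0.147

At P = 59.4, I = 34657: Q = 708.233.
Holding P constant, ∂Q/∂I = 103.9/I = 0.00299795.
η_I = (∂Q/∂I)·(I/Q) = 0.00299795 × (34657/708.233) = 0.147.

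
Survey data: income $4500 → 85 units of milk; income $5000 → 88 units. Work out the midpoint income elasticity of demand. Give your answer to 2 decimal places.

0.33

ΔQ = 88 − 85 = 3; midpoint Q̄ = (85 + 88)/2 = 86.5.
ΔI = 5000 − 4500 = 500; midpoint Ī = (4500 + 5000)/2 = 4750.
η = (ΔQ/Q̄) ÷ (ΔI/Ī) = (3/86.5) ÷ (500/4750) = 0.33.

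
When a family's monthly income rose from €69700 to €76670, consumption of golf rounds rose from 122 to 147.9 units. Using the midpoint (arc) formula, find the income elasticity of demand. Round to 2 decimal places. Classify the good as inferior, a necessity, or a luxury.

ΔQ = 147.9 − 122 = 25.9; midpoint Q̄ = (122 + 147.9)/2 = 134.95.
ΔI = 76670 − 69700 = 6970; midpoint Ī = (69700 + 76670)/2 = 73185.
η = (ΔQ/Q̄) ÷ (ΔI/Ī) = (25.9/134.95) ÷ (6970/73185) = 2.02.
η > 1 ⇒ luxury.

2.02 (luxury)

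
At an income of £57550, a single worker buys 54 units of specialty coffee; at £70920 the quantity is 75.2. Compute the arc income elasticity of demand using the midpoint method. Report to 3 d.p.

ΔQ = 75.2 − 54 = 21.2; midpoint Q̄ = (54 + 75.2)/2 = 64.6.
ΔI = 70920 − 57550 = 13370; midpoint Ī = (57550 + 70920)/2 = 64235.
η = (ΔQ/Q̄) ÷ (ΔI/Ī) = (21.2/64.6) ÷ (13370/64235) = 1.577.

1.577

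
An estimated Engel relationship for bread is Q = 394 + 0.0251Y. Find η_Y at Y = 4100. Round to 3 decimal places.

0.207

At Y = 4100: Q = 496.910.
dQ/dY = 0.0251.
η = (dQ/dY)·(Y/Q) = 0.0251 × (4100/496.910) = 0.207.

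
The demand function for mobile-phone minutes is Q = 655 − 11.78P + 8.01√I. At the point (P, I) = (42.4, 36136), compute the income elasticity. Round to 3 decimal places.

At P = 42.4, I = 36136: Q = 1678.187.
Holding P constant, ∂Q/∂I = 8.01/(2√I) = 0.0210684.
η_I = (∂Q/∂I)·(I/Q) = 0.0210684 × (36136/1678.187) = 0.454.

0.454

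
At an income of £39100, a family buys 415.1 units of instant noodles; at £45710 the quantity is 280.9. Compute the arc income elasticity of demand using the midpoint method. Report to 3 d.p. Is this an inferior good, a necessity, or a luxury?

ΔQ = 280.9 − 415.1 = -134.2; midpoint Q̄ = (415.1 + 280.9)/2 = 348.
ΔI = 45710 − 39100 = 6610; midpoint Ī = (39100 + 45710)/2 = 42405.
η = (ΔQ/Q̄) ÷ (ΔI/Ī) = (-134.2/348) ÷ (6610/42405) = -2.474.
η < 0 ⇒ inferior good.

-2.474 (inferior good)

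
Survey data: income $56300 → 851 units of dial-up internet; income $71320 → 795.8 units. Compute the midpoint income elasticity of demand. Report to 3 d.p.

ΔQ = 795.8 − 851 = -55.2; midpoint Q̄ = (851 + 795.8)/2 = 823.4.
ΔI = 71320 − 56300 = 15020; midpoint Ī = (56300 + 71320)/2 = 63810.
η = (ΔQ/Q̄) ÷ (ΔI/Ī) = (-55.2/823.4) ÷ (15020/63810) = -0.285.

-0.285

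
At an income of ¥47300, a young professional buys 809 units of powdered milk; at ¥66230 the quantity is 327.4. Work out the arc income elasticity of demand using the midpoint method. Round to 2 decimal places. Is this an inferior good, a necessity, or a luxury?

ΔQ = 327.4 − 809 = -481.6; midpoint Q̄ = (809 + 327.4)/2 = 568.2.
ΔI = 66230 − 47300 = 18930; midpoint Ī = (47300 + 66230)/2 = 56765.
η = (ΔQ/Q̄) ÷ (ΔI/Ī) = (-481.6/568.2) ÷ (18930/56765) = -2.54.
η < 0 ⇒ inferior good.

-2.54 (inferior good)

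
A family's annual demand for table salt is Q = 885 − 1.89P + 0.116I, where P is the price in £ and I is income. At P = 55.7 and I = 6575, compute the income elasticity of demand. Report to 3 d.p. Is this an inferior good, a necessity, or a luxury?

0.494 (necessity)

At P = 55.7, I = 6575: Q = 1542.427.
Holding P constant, ∂Q/∂I = 0.116.
η_I = (∂Q/∂I)·(I/Q) = 0.116 × (6575/1542.427) = 0.494.
Since 0 < η < 1, this is a necessity.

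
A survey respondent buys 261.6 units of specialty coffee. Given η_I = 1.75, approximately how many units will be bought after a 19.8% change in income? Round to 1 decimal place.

352.2

%ΔQ ≈ η × %ΔI = 1.75 × 19.8% = 34.65%.
New Q ≈ 261.6 × (1 + 0.3465) = 352.2.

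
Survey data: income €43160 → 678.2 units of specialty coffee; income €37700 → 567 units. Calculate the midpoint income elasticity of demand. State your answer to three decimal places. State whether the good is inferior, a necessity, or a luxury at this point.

1.323 (luxury)

ΔQ = 567 − 678.2 = -111.2; midpoint Q̄ = (678.2 + 567)/2 = 622.6.
ΔI = 37700 − 43160 = -5460; midpoint Ī = (43160 + 37700)/2 = 40430.
η = (ΔQ/Q̄) ÷ (ΔI/Ī) = (-111.2/622.6) ÷ (-5460/40430) = 1.323.
η > 1 ⇒ luxury.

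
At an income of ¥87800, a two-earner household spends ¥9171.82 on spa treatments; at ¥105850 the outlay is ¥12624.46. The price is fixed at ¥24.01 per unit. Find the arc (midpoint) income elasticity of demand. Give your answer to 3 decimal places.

With a constant price, Q₁ = 9171.82/24.01 = 382.000 and Q₂ = 12624.46/24.01 = 525.800 (equivalently, work directly with expenditure since P cancels).
Midpoint %ΔQ = (12624.46 − 9171.82)/10898.14 = 0.31681; midpoint %ΔI = (105850 − 87800)/96825 = 0.18642.
η = 0.31681 / 0.18642 = 1.699.

1.699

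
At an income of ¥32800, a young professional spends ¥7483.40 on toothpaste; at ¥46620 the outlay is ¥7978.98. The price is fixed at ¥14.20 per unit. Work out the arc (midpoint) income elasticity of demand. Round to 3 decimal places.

With a constant price, Q₁ = 7483.40/14.20 = 527.000 and Q₂ = 7978.98/14.20 = 561.900 (equivalently, work directly with expenditure since P cancels).
Midpoint %ΔQ = (7978.98 − 7483.40)/7731.19 = 0.06410; midpoint %ΔI = (46620 − 32800)/39710 = 0.34802.
η = 0.06410 / 0.34802 = 0.184.

0.184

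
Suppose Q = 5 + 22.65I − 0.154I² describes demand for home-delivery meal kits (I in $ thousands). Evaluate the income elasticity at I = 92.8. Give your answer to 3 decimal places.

At I = 92.8: Q = 780.6966.
dQ/dI = 22.65 − 0.308I = -5.93240.
η = (dQ/dI)·(I/Q) = -5.93240 × (92.8/780.6966) = -0.705.

-0.705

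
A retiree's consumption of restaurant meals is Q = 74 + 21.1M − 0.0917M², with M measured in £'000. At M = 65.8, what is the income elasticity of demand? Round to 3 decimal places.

At M = 65.8: Q = 1065.3520.
dQ/dM = 21.1 − 0.1834M = 9.03228.
η = (dQ/dM)·(M/Q) = 9.03228 × (65.8/1065.3520) = 0.558.

0.558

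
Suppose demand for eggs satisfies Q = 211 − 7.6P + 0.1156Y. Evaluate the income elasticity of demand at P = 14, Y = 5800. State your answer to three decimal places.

0.865

At P = 14, Y = 5800: Q = 775.080.
Holding P constant, ∂Q/∂Y = 0.1156.
η_Y = (∂Q/∂Y)·(Y/Q) = 0.1156 × (5800/775.080) = 0.865.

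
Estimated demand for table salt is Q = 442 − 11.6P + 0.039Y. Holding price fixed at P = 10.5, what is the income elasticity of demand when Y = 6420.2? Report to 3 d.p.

At P = 10.5, Y = 6420.2: Q = 570.588.
Holding P constant, ∂Q/∂Y = 0.039.
η_Y = (∂Q/∂Y)·(Y/Q) = 0.039 × (6420.2/570.588) = 0.439.

0.439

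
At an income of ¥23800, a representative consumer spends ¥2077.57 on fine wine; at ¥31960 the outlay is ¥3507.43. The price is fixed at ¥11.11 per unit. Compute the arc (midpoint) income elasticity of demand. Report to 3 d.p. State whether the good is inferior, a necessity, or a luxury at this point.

1.749 (luxury)

With a constant price, Q₁ = 2077.57/11.11 = 187.000 and Q₂ = 3507.43/11.11 = 315.700 (equivalently, work directly with expenditure since P cancels).
Midpoint %ΔQ = (3507.43 − 2077.57)/2792.50 = 0.51204; midpoint %ΔI = (31960 − 23800)/27880 = 0.29268.
η = 0.51204 / 0.29268 = 1.749.
η > 1 ⇒ luxury.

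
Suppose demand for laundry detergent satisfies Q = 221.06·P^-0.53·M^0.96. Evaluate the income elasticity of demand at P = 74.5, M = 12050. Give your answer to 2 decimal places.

0.96

For a multiplicative demand Q = A·P^α·M^β, the income elasticity is β everywhere.
Here β = 0.96, so η = 0.96.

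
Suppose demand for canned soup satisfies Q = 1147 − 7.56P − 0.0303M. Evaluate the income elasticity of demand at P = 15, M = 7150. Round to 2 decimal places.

At P = 15, M = 7150: Q = 816.955.
Holding P constant, ∂Q/∂M = −0.0303.
η_M = (∂Q/∂M)·(M/Q) = -0.0303 × (7150/816.955) = -0.27.

-0.27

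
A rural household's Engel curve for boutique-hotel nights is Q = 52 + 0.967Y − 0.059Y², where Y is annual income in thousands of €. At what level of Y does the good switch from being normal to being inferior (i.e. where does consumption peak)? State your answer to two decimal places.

dQ/dY = 0.967 − 0.118Y.
The good is inferior where dQ/dY < 0. Setting dQ/dY = 0 gives Y = 0.967 / 0.118 = 8.19.

8.19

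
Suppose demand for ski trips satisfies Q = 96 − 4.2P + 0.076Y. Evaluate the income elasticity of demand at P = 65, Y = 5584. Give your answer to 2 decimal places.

1.72

At P = 65, Y = 5584: Q = 247.384.
Holding P constant, ∂Q/∂Y = 0.076.
η_Y = (∂Q/∂Y)·(Y/Q) = 0.076 × (5584/247.384) = 1.72.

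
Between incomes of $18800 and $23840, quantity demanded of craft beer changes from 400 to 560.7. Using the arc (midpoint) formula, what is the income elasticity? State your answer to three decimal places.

1.415

ΔQ = 560.7 − 400 = 160.7; midpoint Q̄ = (400 + 560.7)/2 = 480.35.
ΔI = 23840 − 18800 = 5040; midpoint Ī = (18800 + 23840)/2 = 21320.
η = (ΔQ/Q̄) ÷ (ΔI/Ī) = (160.7/480.35) ÷ (5040/21320) = 1.415.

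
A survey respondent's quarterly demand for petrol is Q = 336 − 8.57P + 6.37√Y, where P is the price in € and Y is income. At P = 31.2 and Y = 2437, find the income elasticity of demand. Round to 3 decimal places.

0.410

At P = 31.2, Y = 2437: Q = 383.077.
Holding P constant, ∂Q/∂Y = 6.37/(2√Y) = 0.0645181.
η_Y = (∂Q/∂Y)·(Y/Q) = 0.0645181 × (2437/383.077) = 0.410.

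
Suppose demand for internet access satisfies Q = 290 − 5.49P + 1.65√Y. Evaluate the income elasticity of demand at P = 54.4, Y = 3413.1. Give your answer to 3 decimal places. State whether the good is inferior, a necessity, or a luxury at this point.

At P = 54.4, Y = 3413.1: Q = 87.740.
Holding P constant, ∂Q/∂Y = 1.65/(2√Y) = 0.0141215.
η_Y = (∂Q/∂Y)·(Y/Q) = 0.0141215 × (3413.1/87.740) = 0.549.
Since 0 < η < 1, this is a necessity.

0.549 (necessity)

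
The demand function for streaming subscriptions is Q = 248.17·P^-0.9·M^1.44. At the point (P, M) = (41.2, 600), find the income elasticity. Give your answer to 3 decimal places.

For a multiplicative demand Q = A·P^α·M^β, the income elasticity is β everywhere.
Here β = 1.44, so η = 1.440.

1.440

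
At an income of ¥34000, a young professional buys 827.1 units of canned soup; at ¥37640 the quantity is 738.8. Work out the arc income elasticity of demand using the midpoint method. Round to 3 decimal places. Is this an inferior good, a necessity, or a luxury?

ΔQ = 738.8 − 827.1 = -88.3; midpoint Q̄ = (827.1 + 738.8)/2 = 782.95.
ΔI = 37640 − 34000 = 3640; midpoint Ī = (34000 + 37640)/2 = 35820.
η = (ΔQ/Q̄) ÷ (ΔI/Ī) = (-88.3/782.95) ÷ (3640/35820) = -1.110.
η < 0 ⇒ inferior good.

-1.110 (inferior good)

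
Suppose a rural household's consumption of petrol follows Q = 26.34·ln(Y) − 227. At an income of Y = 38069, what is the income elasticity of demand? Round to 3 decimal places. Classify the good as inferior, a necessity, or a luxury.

0.518 (necessity)

At Y = 38069: Q = 50.812.
dQ/dY = 26.34/Y = 0.000691902 at this income.
η = (dQ/dY)·(Y/Q) = 0.000691902 × (38069/50.812) = 0.518.
Since 0 < η < 1, the good is a necessity.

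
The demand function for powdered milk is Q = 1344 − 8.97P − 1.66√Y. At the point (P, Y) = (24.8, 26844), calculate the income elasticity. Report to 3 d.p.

-0.160

At P = 24.8, Y = 26844: Q = 849.567.
Holding P constant, ∂Q/∂Y = -1.66/(2√Y) = -0.00506588.
η_Y = (∂Q/∂Y)·(Y/Q) = -0.00506588 × (26844/849.567) = -0.160.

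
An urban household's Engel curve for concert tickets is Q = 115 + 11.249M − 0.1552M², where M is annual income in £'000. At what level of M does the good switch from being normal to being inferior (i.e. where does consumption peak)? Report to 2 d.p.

dQ/dM = 11.249 − 0.3104M.
The good is inferior where dQ/dM < 0. Setting dQ/dM = 0 gives M = 11.249 / 0.3104 = 36.24.

36.24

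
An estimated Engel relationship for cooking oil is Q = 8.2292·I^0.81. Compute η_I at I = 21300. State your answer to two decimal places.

0.81

For Q = A·I^β the income elasticity is constant and equal to β.
Here β = 0.81, so η = 0.81.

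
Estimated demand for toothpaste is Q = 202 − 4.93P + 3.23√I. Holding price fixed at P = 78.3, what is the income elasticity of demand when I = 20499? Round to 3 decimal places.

0.830

At P = 78.3, I = 20499: Q = 278.435.
Holding P constant, ∂Q/∂I = 3.23/(2√I) = 0.0112799.
η_I = (∂Q/∂I)·(I/Q) = 0.0112799 × (20499/278.435) = 0.830.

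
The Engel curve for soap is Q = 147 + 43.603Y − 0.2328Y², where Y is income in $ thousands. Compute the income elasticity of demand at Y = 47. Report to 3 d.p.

0.607

At Y = 47: Q = 1682.0858.
dQ/dY = 43.603 − 0.4656Y = 21.71980.
η = (dQ/dY)·(Y/Q) = 21.71980 × (47/1682.0858) = 0.607.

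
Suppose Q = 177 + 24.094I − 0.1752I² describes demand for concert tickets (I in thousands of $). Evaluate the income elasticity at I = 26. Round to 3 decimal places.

At I = 26: Q = 685.0088.
dQ/dI = 24.094 − 0.3504I = 14.98360.
η = (dQ/dI)·(I/Q) = 14.98360 × (26/685.0088) = 0.569.

0.569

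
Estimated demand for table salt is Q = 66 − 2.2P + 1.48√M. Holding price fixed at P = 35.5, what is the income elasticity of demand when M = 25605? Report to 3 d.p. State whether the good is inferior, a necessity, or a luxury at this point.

0.527 (necessity)

At P = 35.5, M = 25605: Q = 224.723.
Holding P constant, ∂Q/∂M = 1.48/(2√M) = 0.00462455.
η_M = (∂Q/∂M)·(M/Q) = 0.00462455 × (25605/224.723) = 0.527.
Since 0 < η < 1, this is a necessity.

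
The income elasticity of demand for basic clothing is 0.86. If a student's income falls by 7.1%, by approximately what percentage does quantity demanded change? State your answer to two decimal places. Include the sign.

-6.11%

%ΔQ ≈ η × %ΔI = 0.86 × (-7.1%) = -6.11%.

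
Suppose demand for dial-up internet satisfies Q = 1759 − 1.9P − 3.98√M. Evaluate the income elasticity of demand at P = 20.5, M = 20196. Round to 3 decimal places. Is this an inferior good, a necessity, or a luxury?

At P = 20.5, M = 20196: Q = 1154.442.
Holding P constant, ∂Q/∂M = -3.98/(2√M) = -0.014003.
η_M = (∂Q/∂M)·(M/Q) = -0.014003 × (20196/1154.442) = -0.245.
Since η < 0, this is an inferior good.

-0.245 (inferior good)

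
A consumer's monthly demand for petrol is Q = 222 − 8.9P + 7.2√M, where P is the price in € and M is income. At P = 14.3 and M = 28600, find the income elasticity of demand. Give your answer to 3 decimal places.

0.464

At P = 14.3, M = 28600: Q = 1312.360.
Holding P constant, ∂Q/∂M = 7.2/(2√M) = 0.0212872.
η_M = (∂Q/∂M)·(M/Q) = 0.0212872 × (28600/1312.360) = 0.464.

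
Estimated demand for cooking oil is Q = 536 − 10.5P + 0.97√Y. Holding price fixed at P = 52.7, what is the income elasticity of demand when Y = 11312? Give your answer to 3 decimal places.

At P = 52.7, Y = 11312: Q = 85.817.
Holding P constant, ∂Q/∂Y = 0.97/(2√Y) = 0.00456008.
η_Y = (∂Q/∂Y)·(Y/Q) = 0.00456008 × (11312/85.817) = 0.601.

0.601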